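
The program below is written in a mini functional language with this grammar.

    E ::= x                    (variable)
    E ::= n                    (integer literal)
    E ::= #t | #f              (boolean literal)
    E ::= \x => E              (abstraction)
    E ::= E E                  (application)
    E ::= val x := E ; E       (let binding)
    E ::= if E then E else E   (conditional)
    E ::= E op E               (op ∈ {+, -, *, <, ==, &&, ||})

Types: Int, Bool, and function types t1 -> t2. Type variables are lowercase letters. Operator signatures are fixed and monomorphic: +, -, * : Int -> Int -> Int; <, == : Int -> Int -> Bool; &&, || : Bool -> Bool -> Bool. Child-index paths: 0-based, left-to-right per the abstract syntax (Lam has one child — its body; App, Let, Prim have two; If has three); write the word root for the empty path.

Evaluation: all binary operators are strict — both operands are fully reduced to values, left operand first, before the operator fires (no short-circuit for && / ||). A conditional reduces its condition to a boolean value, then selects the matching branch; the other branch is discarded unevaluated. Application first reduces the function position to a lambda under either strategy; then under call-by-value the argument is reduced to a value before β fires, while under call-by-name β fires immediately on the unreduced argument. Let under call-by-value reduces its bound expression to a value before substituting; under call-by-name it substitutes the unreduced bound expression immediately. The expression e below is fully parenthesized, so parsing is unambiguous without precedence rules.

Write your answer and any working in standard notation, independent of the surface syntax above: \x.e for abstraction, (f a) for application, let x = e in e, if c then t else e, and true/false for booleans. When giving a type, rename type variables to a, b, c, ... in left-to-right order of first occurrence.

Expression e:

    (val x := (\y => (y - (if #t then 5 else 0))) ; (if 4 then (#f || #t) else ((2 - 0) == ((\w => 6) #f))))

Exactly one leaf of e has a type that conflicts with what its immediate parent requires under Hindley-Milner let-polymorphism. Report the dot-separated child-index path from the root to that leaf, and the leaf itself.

Answer: 1.0 : 4

Trace:
y : a
  unify a ~ Int
  unify Bool ~ Bool
  unify Int ~ Int
  unify Int ~ Int
\y._ : Int -> Int
let x : Int -> Int
  unify Int ~ Bool
  FAIL: mismatch Int ~ Bool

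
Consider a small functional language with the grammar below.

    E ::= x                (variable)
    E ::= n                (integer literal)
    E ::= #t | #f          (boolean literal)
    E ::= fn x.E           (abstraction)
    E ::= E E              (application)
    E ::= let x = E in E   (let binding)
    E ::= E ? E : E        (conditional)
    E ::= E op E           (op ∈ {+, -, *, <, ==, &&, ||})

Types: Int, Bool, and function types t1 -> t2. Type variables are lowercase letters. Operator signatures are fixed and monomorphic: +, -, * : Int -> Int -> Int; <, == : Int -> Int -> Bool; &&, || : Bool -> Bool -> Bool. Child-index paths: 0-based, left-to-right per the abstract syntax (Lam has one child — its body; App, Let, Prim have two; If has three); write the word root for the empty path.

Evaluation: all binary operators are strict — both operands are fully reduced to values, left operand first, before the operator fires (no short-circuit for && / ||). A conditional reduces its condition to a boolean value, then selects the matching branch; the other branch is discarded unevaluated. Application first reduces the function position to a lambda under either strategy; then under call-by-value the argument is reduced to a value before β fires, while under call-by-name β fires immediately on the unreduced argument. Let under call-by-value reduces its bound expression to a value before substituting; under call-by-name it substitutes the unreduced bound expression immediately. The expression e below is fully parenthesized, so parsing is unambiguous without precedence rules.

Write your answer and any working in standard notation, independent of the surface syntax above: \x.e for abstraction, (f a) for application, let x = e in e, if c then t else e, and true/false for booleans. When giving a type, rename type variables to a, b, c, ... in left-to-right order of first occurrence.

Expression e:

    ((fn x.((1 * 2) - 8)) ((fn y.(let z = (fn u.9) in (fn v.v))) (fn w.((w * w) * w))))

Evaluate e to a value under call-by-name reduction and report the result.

Trace:
step 0: ((\x.((1 * 2) - 8)) ((\y.(let z = (\u.9) in (\v.v))) (\w.((w * w) * w))))
step 1: [beta@root] ((1 * 2) - 8)
step 2: [delta@0] (2 - 8)
step 3: [delta@root] -6

Answer: -6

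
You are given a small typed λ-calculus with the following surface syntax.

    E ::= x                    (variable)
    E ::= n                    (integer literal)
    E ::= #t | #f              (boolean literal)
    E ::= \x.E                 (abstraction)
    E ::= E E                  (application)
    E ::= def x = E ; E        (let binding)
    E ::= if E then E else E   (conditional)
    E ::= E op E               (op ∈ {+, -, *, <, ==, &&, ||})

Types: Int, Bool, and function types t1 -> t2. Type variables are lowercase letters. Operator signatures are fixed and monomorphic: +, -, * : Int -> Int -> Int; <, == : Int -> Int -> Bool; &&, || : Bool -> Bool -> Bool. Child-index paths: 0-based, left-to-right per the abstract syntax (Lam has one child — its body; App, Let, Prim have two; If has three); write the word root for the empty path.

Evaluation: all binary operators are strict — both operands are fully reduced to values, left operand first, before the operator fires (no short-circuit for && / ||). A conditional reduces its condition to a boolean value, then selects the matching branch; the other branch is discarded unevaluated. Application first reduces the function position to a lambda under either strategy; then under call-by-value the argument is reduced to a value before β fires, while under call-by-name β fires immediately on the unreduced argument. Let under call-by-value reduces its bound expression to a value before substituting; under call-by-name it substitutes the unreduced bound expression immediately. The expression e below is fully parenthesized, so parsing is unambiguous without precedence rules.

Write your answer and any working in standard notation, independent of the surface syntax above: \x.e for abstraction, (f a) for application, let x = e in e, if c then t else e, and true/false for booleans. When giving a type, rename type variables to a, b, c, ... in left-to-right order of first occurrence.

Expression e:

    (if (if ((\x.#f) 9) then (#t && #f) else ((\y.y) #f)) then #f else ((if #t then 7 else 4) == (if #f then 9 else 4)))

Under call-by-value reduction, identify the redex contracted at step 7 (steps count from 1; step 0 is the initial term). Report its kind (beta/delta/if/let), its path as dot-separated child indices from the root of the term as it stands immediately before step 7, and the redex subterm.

Derivation:
step 0: (if (if ((\x.false) 9) then (true && false) else ((\y.y) false)) then false else ((if true then 7 else 4) == (if false then 9 else 4)))
step 1: [beta@0.0] (if (if false then (true && false) else ((\y.y) false)) then false else ((if true then 7 else 4) == (if false then 9 else 4)))
step 2: [if@0] (if ((\y.y) false) then false else ((if true then 7 else 4) == (if false then 9 else 4)))
step 3: [beta@0] (if false then false else ((if true then 7 else 4) == (if false then 9 else 4)))
step 4: [if@root] ((if true then 7 else 4) == (if false then 9 else 4))
step 5: [if@0] (7 == (if false then 9 else 4))
step 6: [if@1] (7 == 4)
step 7: [delta@root] false

Answer: delta at root : (7 == 4)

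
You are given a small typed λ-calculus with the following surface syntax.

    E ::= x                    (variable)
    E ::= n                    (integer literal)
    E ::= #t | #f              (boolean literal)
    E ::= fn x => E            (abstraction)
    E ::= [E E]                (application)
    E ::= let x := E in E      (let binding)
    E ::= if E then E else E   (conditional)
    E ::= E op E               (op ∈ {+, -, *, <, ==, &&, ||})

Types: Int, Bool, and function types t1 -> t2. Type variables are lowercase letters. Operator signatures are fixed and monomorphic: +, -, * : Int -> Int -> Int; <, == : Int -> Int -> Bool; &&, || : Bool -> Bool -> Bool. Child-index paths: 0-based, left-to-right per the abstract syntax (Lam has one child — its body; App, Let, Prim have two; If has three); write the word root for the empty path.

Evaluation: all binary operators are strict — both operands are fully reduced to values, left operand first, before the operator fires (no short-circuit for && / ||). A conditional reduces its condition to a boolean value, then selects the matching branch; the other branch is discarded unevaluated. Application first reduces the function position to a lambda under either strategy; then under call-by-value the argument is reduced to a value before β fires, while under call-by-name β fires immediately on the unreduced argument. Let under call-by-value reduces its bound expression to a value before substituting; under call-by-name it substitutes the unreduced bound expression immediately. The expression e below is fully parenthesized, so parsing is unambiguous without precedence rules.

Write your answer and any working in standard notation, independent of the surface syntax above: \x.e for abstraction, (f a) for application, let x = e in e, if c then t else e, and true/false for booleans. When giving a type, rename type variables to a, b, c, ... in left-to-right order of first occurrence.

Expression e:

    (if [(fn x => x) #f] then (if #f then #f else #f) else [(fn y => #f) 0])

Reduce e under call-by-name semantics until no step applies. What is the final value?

Answer: false

Working:
step 0: (if ((\x.x) false) then (if false then false else false) else ((\y.false) 0))
step 1: [beta@0] (if false then (if false then false else false) else ((\y.false) 0))
step 2: [if@root] ((\y.false) 0)
step 3: [beta@root] false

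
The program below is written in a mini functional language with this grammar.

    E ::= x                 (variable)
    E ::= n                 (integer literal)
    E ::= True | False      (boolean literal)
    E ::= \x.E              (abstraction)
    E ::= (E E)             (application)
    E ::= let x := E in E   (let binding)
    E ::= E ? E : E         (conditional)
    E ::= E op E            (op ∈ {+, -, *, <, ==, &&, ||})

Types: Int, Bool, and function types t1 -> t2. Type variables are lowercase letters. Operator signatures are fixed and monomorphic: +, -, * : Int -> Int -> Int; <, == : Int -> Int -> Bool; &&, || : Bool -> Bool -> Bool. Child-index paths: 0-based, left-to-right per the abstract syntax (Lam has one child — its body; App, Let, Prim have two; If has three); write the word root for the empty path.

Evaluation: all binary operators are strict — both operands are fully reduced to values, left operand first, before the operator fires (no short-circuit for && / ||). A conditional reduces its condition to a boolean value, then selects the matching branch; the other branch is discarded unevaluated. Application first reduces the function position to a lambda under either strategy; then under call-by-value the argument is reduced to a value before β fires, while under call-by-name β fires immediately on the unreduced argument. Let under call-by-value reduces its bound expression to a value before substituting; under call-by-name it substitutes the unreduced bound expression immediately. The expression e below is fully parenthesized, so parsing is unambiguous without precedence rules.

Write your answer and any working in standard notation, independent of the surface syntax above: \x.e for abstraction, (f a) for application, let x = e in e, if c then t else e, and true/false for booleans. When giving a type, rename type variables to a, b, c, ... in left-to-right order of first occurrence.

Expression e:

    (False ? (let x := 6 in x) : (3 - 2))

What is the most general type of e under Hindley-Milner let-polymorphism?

Answer: Int

Derivation:
  unify Bool ~ Bool
let x : Int
x : Int
  unify Int ~ Int
  unify Int ~ Int
  unify Int ~ Int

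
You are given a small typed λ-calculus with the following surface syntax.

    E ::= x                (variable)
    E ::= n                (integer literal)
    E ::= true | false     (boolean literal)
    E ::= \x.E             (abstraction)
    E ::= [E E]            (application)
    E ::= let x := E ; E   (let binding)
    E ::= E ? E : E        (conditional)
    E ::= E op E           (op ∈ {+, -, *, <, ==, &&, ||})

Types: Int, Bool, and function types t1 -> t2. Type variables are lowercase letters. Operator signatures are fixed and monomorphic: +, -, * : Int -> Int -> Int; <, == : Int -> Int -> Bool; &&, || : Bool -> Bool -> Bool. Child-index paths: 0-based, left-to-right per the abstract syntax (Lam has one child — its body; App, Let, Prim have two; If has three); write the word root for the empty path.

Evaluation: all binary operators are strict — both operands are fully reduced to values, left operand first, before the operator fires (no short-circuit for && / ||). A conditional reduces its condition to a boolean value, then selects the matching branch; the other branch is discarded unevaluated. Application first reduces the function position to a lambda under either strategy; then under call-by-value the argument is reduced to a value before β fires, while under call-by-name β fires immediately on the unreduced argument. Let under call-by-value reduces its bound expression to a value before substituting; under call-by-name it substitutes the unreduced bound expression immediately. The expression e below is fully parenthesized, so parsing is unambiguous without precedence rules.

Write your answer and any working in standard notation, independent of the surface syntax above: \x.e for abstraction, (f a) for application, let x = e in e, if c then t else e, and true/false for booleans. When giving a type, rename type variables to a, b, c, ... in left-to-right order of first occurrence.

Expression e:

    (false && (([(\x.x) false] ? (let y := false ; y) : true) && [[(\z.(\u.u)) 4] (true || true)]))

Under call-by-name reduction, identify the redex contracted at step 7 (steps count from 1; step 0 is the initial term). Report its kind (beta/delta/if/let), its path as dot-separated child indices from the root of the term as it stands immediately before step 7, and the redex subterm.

Answer: delta at root : (false && true)

Derivation:
step 0: (false && ((if ((\x.x) false) then (let y = false in y) else true) && (((\z.(\u.u)) 4) (true || true))))
step 1: [beta@1.0.0] (false && ((if false then (let y = false in y) else true) && (((\z.(\u.u)) 4) (true || true))))
step 2: [if@1.0] (false && (true && (((\z.(\u.u)) 4) (true || true))))
step 3: [beta@1.1.0] (false && (true && ((\u.u) (true || true))))
step 4: [beta@1.1] (false && (true && (true || true)))
step 5: [delta@1.1] (false && (true && true))
step 6: [delta@1] (false && true)
step 7: [delta@root] false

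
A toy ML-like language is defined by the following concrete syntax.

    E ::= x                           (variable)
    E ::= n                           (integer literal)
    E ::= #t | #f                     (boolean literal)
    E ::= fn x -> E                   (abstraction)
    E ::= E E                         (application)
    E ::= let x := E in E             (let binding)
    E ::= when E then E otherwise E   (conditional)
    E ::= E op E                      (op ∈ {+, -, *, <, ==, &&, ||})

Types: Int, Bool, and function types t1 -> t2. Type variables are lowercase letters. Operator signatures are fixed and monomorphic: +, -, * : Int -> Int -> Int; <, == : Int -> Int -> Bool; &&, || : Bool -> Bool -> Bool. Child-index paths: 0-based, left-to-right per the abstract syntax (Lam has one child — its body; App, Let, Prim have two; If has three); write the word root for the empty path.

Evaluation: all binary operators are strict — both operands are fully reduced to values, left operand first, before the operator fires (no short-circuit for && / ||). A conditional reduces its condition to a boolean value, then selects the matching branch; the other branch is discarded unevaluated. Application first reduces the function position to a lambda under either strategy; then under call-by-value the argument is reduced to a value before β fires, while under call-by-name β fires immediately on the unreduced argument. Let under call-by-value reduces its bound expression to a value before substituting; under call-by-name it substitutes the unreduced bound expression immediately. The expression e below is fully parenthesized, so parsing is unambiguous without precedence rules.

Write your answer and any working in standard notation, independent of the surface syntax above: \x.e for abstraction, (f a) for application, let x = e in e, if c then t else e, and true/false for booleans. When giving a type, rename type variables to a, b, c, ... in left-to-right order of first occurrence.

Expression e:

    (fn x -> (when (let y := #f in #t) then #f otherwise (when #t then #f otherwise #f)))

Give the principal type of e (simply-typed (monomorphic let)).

Answer: a -> Bool

Derivation:
let y : Bool
  unify Bool ~ Bool
  unify Bool ~ Bool
  unify Bool ~ Bool
  unify Bool ~ Bool
\x._ : a -> Bool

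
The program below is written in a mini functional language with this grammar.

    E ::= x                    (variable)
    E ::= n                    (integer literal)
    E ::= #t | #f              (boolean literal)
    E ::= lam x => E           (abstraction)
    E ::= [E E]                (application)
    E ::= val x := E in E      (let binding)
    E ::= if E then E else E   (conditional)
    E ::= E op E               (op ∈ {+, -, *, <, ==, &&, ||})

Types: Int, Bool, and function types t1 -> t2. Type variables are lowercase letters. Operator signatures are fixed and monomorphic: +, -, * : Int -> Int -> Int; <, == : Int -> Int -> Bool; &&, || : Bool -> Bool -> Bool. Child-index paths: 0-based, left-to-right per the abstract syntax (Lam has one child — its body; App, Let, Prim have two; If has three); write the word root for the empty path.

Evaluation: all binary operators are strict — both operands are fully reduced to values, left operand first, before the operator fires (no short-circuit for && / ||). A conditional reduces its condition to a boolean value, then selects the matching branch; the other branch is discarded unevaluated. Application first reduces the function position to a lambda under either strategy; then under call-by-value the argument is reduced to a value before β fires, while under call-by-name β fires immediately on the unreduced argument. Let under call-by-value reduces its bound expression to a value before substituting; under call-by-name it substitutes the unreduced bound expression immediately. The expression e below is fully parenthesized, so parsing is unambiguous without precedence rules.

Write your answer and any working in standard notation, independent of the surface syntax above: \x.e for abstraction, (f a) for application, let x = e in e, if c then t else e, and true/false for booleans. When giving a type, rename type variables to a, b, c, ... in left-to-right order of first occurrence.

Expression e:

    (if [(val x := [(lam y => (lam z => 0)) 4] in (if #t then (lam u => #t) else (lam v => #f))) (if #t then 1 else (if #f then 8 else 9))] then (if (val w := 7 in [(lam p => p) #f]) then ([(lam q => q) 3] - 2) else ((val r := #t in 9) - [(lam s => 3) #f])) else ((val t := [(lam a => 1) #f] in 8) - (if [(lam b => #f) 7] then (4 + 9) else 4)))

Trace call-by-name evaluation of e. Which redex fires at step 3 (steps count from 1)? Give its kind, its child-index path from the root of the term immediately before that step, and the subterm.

Answer: beta at 0 : ((\u.true) (if true then 1 else (if false then 8 else 9)))

Working:
step 0: (if ((let x = ((\y.(\z.0)) 4) in (if true then (\u.true) else (\v.false))) (if true then 1 else (if false then 8 else 9))) then (if (let w = 7 in ((\p.p) false)) then (((\q.q) 3) - 2) else ((let r = true in 9) - ((\s.3) false))) else ((let t = ((\a.1) false) in 8) - (if ((\b.false) 7) then (4 + 9) else 4)))
step 1: [let@0.0] (if ((if true then (\u.true) else (\v.false)) (if true then 1 else (if false then 8 else 9))) then (if (let w = 7 in ((\p.p) false)) then (((\q.q) 3) - 2) else ((let r = true in 9) - ((\s.3) false))) else ((let t = ((\a.1) false) in 8) - (if ((\b.false) 7) then (4 + 9) else 4)))
step 2: [if@0.0] (if ((\u.true) (if true then 1 else (if false then 8 else 9))) then (if (let w = 7 in ((\p.p) false)) then (((\q.q) 3) - 2) else ((let r = true in 9) - ((\s.3) false))) else ((let t = ((\a.1) false) in 8) - (if ((\b.false) 7) then (4 + 9) else 4)))
step 3: [beta@0] (if true then (if (let w = 7 in ((\p.p) false)) then (((\q.q) 3) - 2) else ((let r = true in 9) - ((\s.3) false))) else ((let t = ((\a.1) false) in 8) - (if ((\b.false) 7) then (4 + 9) else 4)))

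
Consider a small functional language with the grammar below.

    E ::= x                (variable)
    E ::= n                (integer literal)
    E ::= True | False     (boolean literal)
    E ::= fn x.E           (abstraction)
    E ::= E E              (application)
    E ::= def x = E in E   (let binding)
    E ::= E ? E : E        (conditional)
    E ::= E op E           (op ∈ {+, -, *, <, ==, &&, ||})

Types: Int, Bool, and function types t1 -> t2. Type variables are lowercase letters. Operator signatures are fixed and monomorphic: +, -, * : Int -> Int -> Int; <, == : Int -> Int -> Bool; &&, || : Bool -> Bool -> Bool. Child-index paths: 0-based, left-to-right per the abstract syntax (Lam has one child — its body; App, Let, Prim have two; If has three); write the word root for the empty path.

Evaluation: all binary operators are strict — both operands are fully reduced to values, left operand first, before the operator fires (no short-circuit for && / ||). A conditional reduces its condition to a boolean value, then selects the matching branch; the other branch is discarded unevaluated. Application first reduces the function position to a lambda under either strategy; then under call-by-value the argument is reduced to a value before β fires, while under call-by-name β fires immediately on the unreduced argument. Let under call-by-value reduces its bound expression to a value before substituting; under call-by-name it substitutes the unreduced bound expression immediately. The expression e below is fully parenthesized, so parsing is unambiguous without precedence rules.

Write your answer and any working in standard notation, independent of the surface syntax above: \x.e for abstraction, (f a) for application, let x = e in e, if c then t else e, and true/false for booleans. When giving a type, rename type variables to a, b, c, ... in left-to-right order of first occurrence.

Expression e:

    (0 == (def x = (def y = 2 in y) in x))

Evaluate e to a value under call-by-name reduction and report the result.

Answer: false

Derivation:
step 0: (0 == (let x = (let y = 2 in y) in x))
step 1: [let@1] (0 == (let y = 2 in y))
step 2: [let@1] (0 == 2)
step 3: [delta@root] false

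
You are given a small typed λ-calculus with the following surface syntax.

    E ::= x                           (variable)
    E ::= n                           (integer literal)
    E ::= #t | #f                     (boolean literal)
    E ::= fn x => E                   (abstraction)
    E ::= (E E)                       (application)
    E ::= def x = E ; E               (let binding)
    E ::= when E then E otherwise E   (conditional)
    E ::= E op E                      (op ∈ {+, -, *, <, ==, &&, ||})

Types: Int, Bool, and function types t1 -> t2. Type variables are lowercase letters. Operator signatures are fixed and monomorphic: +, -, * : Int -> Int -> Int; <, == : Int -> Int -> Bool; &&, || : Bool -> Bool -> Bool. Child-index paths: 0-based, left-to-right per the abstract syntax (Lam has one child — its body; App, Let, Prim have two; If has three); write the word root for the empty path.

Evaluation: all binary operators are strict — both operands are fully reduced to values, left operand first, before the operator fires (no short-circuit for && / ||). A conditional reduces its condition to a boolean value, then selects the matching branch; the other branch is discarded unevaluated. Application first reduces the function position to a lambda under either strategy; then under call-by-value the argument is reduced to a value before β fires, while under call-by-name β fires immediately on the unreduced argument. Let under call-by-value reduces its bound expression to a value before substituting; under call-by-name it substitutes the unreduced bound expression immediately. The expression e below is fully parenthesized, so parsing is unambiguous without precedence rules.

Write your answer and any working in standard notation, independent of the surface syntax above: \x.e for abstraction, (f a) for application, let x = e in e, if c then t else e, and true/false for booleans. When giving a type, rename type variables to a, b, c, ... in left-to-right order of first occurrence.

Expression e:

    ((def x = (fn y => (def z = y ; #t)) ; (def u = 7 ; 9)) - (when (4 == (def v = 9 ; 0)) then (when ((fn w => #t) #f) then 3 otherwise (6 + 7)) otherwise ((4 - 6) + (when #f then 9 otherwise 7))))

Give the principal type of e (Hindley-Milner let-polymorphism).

Answer: Int

Trace:
y : a
let z : a
\y._ : a -> Bool
let x : forall. a -> Bool
let u : Int
  unify Int ~ Int
  unify Int ~ Int
let v : Int
  unify Int ~ Int
  unify Bool ~ Bool
\w._ : b -> Bool
  unify b -> Bool ~ Bool -> c
  unify b ~ Bool
  unify Bool ~ c
_ _ : Bool
  unify Bool ~ Bool
  unify Int ~ Int
  unify Int ~ Int
  unify Int ~ Int
  unify Int ~ Int
  unify Int ~ Int
  unify Int ~ Int
  unify Bool ~ Bool
  unify Int ~ Int
  unify Int ~ Int
  unify Int ~ Int
  unify Int ~ Int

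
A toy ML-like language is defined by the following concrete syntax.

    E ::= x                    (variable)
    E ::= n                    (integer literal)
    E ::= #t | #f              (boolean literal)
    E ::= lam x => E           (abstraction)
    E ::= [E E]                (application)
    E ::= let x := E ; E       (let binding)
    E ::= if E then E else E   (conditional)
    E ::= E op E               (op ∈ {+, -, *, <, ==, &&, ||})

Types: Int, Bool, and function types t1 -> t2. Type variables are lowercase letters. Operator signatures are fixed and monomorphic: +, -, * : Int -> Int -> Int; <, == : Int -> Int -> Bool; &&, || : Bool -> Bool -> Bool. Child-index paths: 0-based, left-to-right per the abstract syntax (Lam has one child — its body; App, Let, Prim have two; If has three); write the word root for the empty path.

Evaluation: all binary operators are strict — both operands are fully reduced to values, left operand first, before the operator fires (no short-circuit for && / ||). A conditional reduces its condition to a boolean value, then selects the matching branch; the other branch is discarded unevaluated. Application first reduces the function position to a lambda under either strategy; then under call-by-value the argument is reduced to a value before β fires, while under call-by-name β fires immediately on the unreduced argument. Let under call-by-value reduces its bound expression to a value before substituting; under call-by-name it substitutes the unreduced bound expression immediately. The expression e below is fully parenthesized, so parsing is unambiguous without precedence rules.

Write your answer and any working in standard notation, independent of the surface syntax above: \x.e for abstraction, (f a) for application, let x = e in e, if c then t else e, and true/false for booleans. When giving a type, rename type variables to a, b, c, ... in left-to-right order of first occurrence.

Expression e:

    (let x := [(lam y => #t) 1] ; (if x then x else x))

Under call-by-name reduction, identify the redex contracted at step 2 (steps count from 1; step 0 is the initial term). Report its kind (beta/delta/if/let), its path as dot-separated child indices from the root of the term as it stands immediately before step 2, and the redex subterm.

Answer: beta at 0 : ((\y.true) 1)

Derivation:
step 0: (let x = ((\y.true) 1) in (if x then x else x))
step 1: [let@root] (if ((\y.true) 1) then ((\y.true) 1) else ((\y.true) 1))
step 2: [beta@0] (if true then ((\y.true) 1) else ((\y.true) 1))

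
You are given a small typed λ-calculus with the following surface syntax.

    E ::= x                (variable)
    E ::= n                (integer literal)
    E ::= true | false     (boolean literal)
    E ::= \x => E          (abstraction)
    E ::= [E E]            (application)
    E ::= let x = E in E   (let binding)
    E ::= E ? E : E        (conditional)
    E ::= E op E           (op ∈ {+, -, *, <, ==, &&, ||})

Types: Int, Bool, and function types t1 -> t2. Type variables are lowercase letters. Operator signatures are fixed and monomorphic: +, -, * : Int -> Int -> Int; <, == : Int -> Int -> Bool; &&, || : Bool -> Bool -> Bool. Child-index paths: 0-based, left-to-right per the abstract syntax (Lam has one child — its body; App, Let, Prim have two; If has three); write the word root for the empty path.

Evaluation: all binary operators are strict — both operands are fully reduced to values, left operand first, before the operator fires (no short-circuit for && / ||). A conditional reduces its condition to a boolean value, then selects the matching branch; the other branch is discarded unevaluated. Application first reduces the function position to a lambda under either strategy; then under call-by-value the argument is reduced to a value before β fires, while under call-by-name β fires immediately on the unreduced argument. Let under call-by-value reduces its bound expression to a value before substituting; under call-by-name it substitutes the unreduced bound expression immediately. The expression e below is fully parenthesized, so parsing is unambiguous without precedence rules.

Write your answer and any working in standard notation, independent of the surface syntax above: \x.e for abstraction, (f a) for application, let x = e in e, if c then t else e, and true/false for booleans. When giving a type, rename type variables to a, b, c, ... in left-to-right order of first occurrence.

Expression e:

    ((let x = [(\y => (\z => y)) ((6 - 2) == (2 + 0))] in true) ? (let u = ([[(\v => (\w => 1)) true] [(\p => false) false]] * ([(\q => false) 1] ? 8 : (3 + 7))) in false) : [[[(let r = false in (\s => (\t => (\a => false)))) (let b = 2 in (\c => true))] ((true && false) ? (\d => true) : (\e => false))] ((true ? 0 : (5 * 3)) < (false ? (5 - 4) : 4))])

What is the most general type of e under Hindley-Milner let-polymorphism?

Answer: Bool

Working:
y : a
\z._ : b -> a
\y._ : a -> b -> a
  unify Int ~ Int
  unify Int ~ Int
  unify Int ~ Int
  unify Int ~ Int
  unify Int ~ Int
  unify Int ~ Int
  unify a -> b -> a ~ Bool -> c
  unify a ~ Bool
  unify b -> Bool ~ c
_ _ : b -> Bool
let x : forall. b -> Bool
  unify Bool ~ Bool
\w._ : e -> Int
\v._ : d -> e -> Int
  unify d -> e -> Int ~ Bool -> f
  unify d ~ Bool
  unify e -> Int ~ f
_ _ : e -> Int
\p._ : g -> Bool
  unify g -> Bool ~ Bool -> h
  unify g ~ Bool
  unify Bool ~ h
_ _ : Bool
  unify e -> Int ~ Bool -> i
  unify e ~ Bool
  unify Int ~ i
_ _ : Int
  unify Int ~ Int
\q._ : j -> Bool
  unify j -> Bool ~ Int -> k
  unify j ~ Int
  unify Bool ~ k
_ _ : Bool
  unify Bool ~ Bool
  unify Int ~ Int
  unify Int ~ Int
  unify Int ~ Int
  unify Int ~ Int
let u : Int
let r : Bool
\a._ : n -> Bool
\t._ : m -> n -> Bool
\s._ : l -> m -> n -> Bool
let b : Int
\c._ : o -> Bool
  unify l -> m -> n -> Bool ~ (o -> Bool) -> p
  unify l ~ o -> Bool
  unify m -> n -> Bool ~ p
_ _ : m -> n -> Bool
  unify Bool ~ Bool
  unify Bool ~ Bool
  unify Bool ~ Bool
\d._ : q -> Bool
\e._ : r -> Bool
  unify q -> Bool ~ r -> Bool
  unify q ~ r
  unify Bool ~ Bool
  unify m -> n -> Bool ~ (r -> Bool) -> s
  unify m ~ r -> Bool
  unify n -> Bool ~ s
_ _ : n -> Bool
  unify Bool ~ Bool
  unify Int ~ Int
  unify Int ~ Int
  unify Int ~ Int
  unify Int ~ Int
  unify Bool ~ Bool
  unify Int ~ Int
  unify Int ~ Int
  unify Int ~ Int
  unify Int ~ Int
  unify n -> Bool ~ Bool -> t
  unify n ~ Bool
  unify Bool ~ t
_ _ : Bool
  unify Bool ~ Bool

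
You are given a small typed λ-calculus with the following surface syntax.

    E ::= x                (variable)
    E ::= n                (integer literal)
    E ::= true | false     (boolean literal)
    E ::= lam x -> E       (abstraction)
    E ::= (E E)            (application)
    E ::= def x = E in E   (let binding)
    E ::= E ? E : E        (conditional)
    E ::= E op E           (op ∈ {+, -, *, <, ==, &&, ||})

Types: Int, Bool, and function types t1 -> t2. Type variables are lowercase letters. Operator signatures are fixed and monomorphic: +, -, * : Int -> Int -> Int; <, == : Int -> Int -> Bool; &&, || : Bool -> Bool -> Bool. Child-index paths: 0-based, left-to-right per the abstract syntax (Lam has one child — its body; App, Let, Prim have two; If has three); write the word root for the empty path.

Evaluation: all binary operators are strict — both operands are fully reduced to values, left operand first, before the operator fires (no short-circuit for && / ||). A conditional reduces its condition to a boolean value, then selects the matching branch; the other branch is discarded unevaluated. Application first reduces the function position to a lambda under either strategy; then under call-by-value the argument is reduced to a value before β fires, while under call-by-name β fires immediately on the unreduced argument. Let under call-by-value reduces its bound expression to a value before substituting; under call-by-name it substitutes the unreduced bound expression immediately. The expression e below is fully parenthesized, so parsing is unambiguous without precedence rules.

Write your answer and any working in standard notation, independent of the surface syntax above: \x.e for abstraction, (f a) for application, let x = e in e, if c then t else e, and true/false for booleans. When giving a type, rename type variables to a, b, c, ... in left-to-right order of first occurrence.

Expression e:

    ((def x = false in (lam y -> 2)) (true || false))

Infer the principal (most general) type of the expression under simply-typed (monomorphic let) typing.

Working:
let x : Bool
\y._ : a -> Int
  unify Bool ~ Bool
  unify Bool ~ Bool
  unify a -> Int ~ Bool -> b
  unify a ~ Bool
  unify Int ~ b
_ _ : Int

Answer: Int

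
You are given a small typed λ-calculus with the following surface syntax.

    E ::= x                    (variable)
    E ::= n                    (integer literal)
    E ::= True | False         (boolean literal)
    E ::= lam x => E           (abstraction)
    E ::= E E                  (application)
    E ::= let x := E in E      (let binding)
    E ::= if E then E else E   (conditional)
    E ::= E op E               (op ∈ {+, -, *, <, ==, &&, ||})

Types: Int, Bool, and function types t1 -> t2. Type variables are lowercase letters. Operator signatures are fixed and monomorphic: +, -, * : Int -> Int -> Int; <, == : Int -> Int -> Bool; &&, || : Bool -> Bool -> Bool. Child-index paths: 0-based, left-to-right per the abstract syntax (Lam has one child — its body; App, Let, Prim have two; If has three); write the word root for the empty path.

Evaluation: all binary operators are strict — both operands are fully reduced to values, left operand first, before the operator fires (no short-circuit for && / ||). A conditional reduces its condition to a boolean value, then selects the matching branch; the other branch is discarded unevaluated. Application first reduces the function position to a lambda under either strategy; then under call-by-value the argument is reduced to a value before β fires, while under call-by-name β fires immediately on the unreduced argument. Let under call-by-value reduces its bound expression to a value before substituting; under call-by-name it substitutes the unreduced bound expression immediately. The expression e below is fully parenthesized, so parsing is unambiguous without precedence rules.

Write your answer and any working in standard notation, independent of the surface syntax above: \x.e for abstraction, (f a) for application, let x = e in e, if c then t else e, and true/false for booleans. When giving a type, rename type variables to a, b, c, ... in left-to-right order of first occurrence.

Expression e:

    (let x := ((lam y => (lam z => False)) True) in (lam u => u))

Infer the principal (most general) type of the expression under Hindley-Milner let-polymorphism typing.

Working:
\z._ : b -> Bool
\y._ : a -> b -> Bool
  unify a -> b -> Bool ~ Bool -> c
  unify a ~ Bool
  unify b -> Bool ~ c
_ _ : b -> Bool
let x : forall. b -> Bool
u : d
\u._ : d -> d

Answer: a -> a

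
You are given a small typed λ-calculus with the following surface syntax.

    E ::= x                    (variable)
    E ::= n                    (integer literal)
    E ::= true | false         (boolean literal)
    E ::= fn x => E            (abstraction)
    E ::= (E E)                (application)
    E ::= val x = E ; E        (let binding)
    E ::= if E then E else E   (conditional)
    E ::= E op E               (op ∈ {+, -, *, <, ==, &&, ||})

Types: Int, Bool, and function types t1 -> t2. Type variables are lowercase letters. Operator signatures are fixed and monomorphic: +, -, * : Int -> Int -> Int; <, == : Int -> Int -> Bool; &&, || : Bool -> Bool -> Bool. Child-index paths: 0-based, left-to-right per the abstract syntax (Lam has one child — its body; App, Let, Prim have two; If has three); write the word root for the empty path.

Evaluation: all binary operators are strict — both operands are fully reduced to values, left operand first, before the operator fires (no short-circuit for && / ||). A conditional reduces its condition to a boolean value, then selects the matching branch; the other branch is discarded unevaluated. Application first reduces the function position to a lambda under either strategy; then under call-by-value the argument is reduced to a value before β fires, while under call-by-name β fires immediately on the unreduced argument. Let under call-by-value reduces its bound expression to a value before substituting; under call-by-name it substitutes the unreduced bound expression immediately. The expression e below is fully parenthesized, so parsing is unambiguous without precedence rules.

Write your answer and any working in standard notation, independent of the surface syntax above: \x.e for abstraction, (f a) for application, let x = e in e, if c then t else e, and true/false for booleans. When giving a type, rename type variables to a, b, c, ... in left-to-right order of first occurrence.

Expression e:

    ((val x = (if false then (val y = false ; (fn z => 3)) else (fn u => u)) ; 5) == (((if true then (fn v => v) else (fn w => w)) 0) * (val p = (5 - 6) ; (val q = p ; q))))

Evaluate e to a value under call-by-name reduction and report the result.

Answer: false

Trace:
step 0: ((let x = (if false then (let y = false in (\z.3)) else (\u.u)) in 5) == (((if true then (\v.v) else (\w.w)) 0) * (let p = (5 - 6) in (let q = p in q))))
step 1: [let@0] (5 == (((if true then (\v.v) else (\w.w)) 0) * (let p = (5 - 6) in (let q = p in q))))
step 2: [if@1.0.0] (5 == (((\v.v) 0) * (let p = (5 - 6) in (let q = p in q))))
step 3: [beta@1.0] (5 == (0 * (let p = (5 - 6) in (let q = p in q))))
step 4: [let@1.1] (5 == (0 * (let q = (5 - 6) in q)))
step 5: [let@1.1] (5 == (0 * (5 - 6)))
step 6: [delta@1.1] (5 == (0 * -1))
step 7: [delta@1] (5 == 0)
step 8: [delta@root] false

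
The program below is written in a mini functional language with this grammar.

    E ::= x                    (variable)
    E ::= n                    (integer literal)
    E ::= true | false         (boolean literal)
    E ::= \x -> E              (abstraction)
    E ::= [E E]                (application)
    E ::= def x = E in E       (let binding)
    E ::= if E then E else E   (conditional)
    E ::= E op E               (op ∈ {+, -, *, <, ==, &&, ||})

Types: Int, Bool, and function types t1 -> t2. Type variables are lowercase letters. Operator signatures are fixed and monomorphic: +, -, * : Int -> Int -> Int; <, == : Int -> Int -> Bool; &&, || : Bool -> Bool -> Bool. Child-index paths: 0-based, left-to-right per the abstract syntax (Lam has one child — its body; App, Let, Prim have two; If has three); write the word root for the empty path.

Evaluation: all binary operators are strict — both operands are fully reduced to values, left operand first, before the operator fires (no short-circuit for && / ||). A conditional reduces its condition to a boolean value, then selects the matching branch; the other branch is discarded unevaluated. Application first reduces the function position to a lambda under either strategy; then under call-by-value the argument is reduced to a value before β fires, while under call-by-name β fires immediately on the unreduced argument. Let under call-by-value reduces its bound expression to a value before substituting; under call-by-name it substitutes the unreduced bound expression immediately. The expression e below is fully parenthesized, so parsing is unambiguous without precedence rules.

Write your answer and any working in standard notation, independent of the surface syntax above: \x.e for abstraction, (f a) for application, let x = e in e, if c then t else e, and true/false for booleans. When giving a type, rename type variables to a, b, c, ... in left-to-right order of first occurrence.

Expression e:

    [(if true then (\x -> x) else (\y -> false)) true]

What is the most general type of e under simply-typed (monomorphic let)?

Answer: Bool

Working:
  unify Bool ~ Bool
x : a
\x._ : a -> a
\y._ : b -> Bool
  unify a -> a ~ b -> Bool
  unify a ~ b
  unify b ~ Bool
  unify Bool -> Bool ~ Bool -> c
  unify Bool ~ Bool
  unify Bool ~ c
_ _ : Bool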